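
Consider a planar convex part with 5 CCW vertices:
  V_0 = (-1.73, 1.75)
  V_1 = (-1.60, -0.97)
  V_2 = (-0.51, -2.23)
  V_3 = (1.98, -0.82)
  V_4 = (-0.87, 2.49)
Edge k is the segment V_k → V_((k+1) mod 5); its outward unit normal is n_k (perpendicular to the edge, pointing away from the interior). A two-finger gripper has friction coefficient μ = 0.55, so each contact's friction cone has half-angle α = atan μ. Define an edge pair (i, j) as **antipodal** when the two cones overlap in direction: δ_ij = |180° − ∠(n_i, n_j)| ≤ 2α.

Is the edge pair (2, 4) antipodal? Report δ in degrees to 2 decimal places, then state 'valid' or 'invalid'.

δ = 11.19°, valid

α = atan 0.55 = 28.81°;  2α = 57.62°
edge 2: e_2 = (+2.49, +1.41);  n_2 = (+0.4927, -0.8702)
edge 4: e_4 = (-0.86, -0.74);  n_4 = (-0.6522, +0.7580)
∠(n_2, n_4) = 168.81°
δ = |180° − 168.81°| = 11.19°
11.19° ≤ 2α = 57.62°  →  valid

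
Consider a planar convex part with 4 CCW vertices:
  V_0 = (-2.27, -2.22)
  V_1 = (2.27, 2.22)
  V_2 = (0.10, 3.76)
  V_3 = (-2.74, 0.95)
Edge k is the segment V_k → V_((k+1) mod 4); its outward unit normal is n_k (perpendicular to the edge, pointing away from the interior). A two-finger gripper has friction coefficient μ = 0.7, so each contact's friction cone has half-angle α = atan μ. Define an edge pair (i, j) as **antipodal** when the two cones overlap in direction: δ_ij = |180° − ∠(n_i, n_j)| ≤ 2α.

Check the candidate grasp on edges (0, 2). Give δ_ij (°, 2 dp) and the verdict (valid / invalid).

α = atan 0.7 = 34.99°;  2α = 69.98°
edge 0: e_0 = (+4.54, +4.44);  n_0 = (+0.6992, -0.7149)
edge 2: e_2 = (-2.84, -2.81);  n_2 = (-0.7033, +0.7109)
∠(n_0, n_2) = 179.67°
δ = |180° − 179.67°| = 0.33°
0.33° ≤ 2α = 69.98°  →  valid

δ = 0.33°, valid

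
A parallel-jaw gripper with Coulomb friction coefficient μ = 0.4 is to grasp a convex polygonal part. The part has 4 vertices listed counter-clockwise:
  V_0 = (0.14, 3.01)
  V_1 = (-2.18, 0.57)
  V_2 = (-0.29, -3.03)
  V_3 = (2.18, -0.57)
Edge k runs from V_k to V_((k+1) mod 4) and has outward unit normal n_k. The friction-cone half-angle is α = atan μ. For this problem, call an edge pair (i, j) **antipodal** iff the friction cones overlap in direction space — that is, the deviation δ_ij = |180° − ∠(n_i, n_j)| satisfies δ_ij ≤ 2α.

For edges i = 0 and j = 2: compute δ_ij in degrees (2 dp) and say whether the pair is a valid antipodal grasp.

δ = 1.56°, valid

α = atan 0.4 = 21.80°;  2α = 43.60°
edge 0: e_0 = (-2.32, -2.44);  n_0 = (-0.7247, +0.6891)
edge 2: e_2 = (+2.47, +2.46);  n_2 = (+0.7057, -0.7085)
∠(n_0, n_2) = 178.44°
δ = |180° − 178.44°| = 1.56°
1.56° ≤ 2α = 43.60°  →  valid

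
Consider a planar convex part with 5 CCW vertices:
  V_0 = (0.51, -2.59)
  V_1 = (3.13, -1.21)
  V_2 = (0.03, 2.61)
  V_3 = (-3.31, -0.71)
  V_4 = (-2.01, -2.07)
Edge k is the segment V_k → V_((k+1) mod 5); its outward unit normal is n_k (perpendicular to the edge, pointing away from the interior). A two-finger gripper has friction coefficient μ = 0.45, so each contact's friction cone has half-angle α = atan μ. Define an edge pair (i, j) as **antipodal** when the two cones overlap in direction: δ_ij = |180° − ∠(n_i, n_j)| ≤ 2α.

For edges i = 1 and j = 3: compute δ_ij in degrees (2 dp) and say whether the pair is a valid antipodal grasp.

δ = 4.65°, valid

α = atan 0.45 = 24.23°;  2α = 48.46°
edge 1: e_1 = (-3.10, +3.82);  n_1 = (+0.7765, +0.6301)
edge 3: e_3 = (+1.30, -1.36);  n_3 = (-0.7229, -0.6910)
∠(n_1, n_3) = 175.35°
δ = |180° − 175.35°| = 4.65°
4.65° ≤ 2α = 48.46°  →  valid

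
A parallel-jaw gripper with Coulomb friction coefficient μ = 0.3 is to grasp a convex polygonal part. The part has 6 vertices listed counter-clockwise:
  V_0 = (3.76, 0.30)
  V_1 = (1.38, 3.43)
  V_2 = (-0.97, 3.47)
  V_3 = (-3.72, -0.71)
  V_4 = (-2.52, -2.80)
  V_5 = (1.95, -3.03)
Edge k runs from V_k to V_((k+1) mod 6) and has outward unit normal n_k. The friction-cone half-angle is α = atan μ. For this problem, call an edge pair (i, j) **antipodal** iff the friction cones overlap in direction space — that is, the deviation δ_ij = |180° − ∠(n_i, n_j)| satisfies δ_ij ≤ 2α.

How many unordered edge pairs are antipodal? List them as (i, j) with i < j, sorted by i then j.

α = atan 0.3 = 16.70°;  2α = 33.40°
n_0 = (+0.7960, +0.6053)
n_1 = (+0.0170, +0.9999)
n_2 = (-0.8354, +0.5496)
n_3 = (-0.8672, -0.4979)
n_4 = (-0.0514, -0.9987)
n_5 = (+0.8786, -0.4776)
  (0,1): δ = 128.22°  ·
  (0,2): δ = 70.59°  ·
  (0,3): δ = 7.39°  ✓
  (0,4): δ = 49.81°  ·
  (0,5): δ = 114.23°  ·
  (1,2): δ = 122.37°  ·
  (1,3): δ = 59.16°  ·
  (1,4): δ = 1.97°  ✓
  (1,5): δ = 62.45°  ·
  (2,3): δ = 116.80°  ·
  (2,4): δ = 59.60°  ·
  (2,5): δ = 4.81°  ✓
  (3,4): δ = 122.81°  ·
  (3,5): δ = 58.39°  ·
  (4,5): δ = 115.58°  ·
antipodal pairs: 3

count = 3; pairs: (0,3), (1,4), (2,5)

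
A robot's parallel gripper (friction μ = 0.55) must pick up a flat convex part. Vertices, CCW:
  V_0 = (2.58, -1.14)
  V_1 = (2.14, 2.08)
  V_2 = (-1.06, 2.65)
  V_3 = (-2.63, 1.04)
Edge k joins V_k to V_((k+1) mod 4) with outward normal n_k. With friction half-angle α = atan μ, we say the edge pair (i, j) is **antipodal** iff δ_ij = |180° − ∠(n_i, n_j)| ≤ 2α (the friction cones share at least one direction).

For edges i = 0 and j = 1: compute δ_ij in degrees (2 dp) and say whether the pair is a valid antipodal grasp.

δ = 107.88°, invalid

α = atan 0.55 = 28.81°;  2α = 57.62°
edge 0: e_0 = (-0.44, +3.22);  n_0 = (+0.9908, +0.1354)
edge 1: e_1 = (-3.20, +0.57);  n_1 = (+0.1754, +0.9845)
∠(n_0, n_1) = 72.12°
δ = |180° − 72.12°| = 107.88°
107.88° > 2α = 57.62°  →  invalid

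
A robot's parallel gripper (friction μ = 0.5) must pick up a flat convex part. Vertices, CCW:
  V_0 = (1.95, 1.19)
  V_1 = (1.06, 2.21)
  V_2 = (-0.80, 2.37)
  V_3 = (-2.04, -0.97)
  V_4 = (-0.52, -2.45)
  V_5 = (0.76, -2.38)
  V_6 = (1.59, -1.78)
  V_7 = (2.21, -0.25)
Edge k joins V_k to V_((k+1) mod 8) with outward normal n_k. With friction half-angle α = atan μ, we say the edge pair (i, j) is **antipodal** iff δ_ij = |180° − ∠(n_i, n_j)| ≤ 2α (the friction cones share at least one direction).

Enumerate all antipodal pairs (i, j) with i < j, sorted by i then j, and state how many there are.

count = 9; pairs: (0,3), (0,4), (1,3), (1,4), (1,5), (2,5), (2,6), (2,7), (3,7)

α = atan 0.5 = 26.57°;  2α = 53.13°
n_0 = (+0.7535, +0.6575)
n_1 = (+0.0857, +0.9963)
n_2 = (-0.9375, +0.3480)
n_3 = (-0.6976, -0.7165)
n_4 = (+0.0546, -0.9985)
n_5 = (+0.5858, -0.8104)
n_6 = (+0.9268, -0.3756)
n_7 = (+0.9841, +0.1777)
  (0,1): δ = 136.02°  ·
  (0,2): δ = 61.47°  ·
  (0,3): δ = 4.66°  ✓
  (0,4): δ = 52.02°  ✓
  (0,5): δ = 84.76°  ·
  (0,6): δ = 116.83°  ·
  (0,7): δ = 149.13°  ·
  (1,2): δ = 105.45°  ·
  (1,3): δ = 39.32°  ✓
  (1,4): δ = 8.05°  ✓
  (1,5): δ = 40.78°  ✓
  (1,6): δ = 72.86°  ·
  (1,7): δ = 105.15°  ·
  (2,3): δ = 113.87°  ·
  (2,4): δ = 66.50°  ·
  (2,5): δ = 33.77°  ✓
  (2,6): δ = 1.69°  ✓
  (2,7): δ = 30.60°  ✓
  (3,4): δ = 132.63°  ·
  (3,5): δ = 99.90°  ·
  (3,6): δ = 67.82°  ·
  (3,7): δ = 35.53°  ✓
  (4,5): δ = 147.27°  ·
  (4,6): δ = 115.19°  ·
  (4,7): δ = 82.90°  ·
  (5,6): δ = 147.92°  ·
  (5,7): δ = 115.63°  ·
  (6,7): δ = 147.71°  ·
antipodal pairs: 9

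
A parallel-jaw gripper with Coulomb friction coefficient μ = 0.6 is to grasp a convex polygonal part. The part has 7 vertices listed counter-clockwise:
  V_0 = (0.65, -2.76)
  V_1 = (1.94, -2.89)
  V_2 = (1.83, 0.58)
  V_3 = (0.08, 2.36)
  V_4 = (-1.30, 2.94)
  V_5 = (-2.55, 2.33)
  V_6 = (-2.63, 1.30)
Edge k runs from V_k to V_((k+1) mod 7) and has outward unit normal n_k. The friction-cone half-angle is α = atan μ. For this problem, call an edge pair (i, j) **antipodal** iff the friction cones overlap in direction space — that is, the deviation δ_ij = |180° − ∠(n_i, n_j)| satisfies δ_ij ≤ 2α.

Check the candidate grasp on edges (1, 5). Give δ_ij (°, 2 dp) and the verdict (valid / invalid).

α = atan 0.6 = 30.96°;  2α = 61.93°
edge 1: e_1 = (-0.11, +3.47);  n_1 = (+0.9995, +0.0317)
edge 5: e_5 = (-0.08, -1.03);  n_5 = (-0.9970, +0.0774)
∠(n_1, n_5) = 173.74°
δ = |180° − 173.74°| = 6.26°
6.26° ≤ 2α = 61.93°  →  valid

δ = 6.26°, valid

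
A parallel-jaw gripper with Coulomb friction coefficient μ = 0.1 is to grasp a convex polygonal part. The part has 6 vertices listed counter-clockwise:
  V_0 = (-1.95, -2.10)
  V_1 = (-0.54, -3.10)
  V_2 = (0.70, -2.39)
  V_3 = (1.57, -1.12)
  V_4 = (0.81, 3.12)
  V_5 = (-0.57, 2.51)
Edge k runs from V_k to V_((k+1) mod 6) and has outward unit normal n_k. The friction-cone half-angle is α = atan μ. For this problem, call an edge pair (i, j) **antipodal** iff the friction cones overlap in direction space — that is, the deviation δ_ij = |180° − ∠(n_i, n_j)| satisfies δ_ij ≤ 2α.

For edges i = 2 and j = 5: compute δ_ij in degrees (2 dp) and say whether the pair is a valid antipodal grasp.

α = atan 0.1 = 5.71°;  2α = 11.42°
edge 2: e_2 = (+0.87, +1.27);  n_2 = (+0.8250, -0.5651)
edge 5: e_5 = (-1.38, -4.61);  n_5 = (-0.9580, +0.2868)
∠(n_2, n_5) = 162.25°
δ = |180° − 162.25°| = 17.75°
17.75° > 2α = 11.42°  →  invalid

δ = 17.75°, invalid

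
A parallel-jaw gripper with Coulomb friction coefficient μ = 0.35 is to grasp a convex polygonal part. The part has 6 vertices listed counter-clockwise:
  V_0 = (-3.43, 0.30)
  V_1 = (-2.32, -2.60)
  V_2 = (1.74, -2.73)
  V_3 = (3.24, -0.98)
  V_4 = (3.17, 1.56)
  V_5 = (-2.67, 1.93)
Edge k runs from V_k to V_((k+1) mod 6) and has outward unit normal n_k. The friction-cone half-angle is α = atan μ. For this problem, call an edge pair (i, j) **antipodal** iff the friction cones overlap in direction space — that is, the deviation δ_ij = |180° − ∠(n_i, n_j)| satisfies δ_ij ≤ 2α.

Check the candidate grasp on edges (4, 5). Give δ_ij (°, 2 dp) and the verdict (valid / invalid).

α = atan 0.35 = 19.29°;  2α = 38.58°
edge 4: e_4 = (-5.84, +0.37);  n_4 = (+0.0632, +0.9980)
edge 5: e_5 = (-0.76, -1.63);  n_5 = (-0.9063, +0.4226)
∠(n_4, n_5) = 68.63°
δ = |180° − 68.63°| = 111.37°
111.37° > 2α = 38.58°  →  invalid

δ = 111.37°, invalid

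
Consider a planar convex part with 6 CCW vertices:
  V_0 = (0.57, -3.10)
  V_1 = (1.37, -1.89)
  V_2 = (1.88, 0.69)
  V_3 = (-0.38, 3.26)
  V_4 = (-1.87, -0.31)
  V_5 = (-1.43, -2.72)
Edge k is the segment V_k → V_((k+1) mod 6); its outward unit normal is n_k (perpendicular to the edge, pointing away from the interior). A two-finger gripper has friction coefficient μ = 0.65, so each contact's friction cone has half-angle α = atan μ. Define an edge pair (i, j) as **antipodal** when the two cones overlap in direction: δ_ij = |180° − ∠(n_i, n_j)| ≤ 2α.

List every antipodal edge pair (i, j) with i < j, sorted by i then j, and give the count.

α = atan 0.65 = 33.02°;  2α = 66.05°
n_0 = (+0.8342, -0.5515)
n_1 = (+0.9810, -0.1939)
n_2 = (+0.7509, +0.6604)
n_3 = (-0.9228, +0.3852)
n_4 = (-0.9837, -0.1796)
n_5 = (-0.1867, -0.9824)
  (0,1): δ = 157.71°  ·
  (0,2): δ = 105.20°  ·
  (0,3): δ = 10.82°  ✓
  (0,4): δ = 43.82°  ✓
  (0,5): δ = 112.71°  ·
  (1,2): δ = 127.49°  ·
  (1,3): δ = 11.47°  ✓
  (1,4): δ = 21.53°  ✓
  (1,5): δ = 90.42°  ·
  (2,3): δ = 63.98°  ✓
  (2,4): δ = 30.98°  ✓
  (2,5): δ = 37.91°  ✓
  (3,4): δ = 147.00°  ·
  (3,5): δ = 78.10°  ·
  (4,5): δ = 111.10°  ·
antipodal pairs: 7

count = 7; pairs: (0,3), (0,4), (1,3), (1,4), (2,3), (2,4), (2,5)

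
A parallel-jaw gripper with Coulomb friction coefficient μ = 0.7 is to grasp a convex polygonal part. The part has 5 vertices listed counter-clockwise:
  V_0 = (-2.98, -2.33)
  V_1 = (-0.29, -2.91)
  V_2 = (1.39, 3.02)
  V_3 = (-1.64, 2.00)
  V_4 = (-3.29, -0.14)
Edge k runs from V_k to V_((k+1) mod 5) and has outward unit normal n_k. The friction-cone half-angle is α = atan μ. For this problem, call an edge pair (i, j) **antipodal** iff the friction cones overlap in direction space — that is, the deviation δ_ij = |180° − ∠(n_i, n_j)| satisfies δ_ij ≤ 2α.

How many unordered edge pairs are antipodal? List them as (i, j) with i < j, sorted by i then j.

count = 5; pairs: (0,2), (0,3), (1,2), (1,3), (1,4)

α = atan 0.7 = 34.99°;  2α = 69.98°
n_0 = (-0.2108, -0.9775)
n_1 = (+0.9621, -0.2726)
n_2 = (-0.3190, +0.9477)
n_3 = (-0.7919, +0.6106)
n_4 = (-0.9901, -0.1402)
  (0,1): δ = 93.65°  ·
  (0,2): δ = 30.77°  ✓
  (0,3): δ = 64.53°  ✓
  (0,4): δ = 110.22°  ·
  (1,2): δ = 55.58°  ✓
  (1,3): δ = 21.82°  ✓
  (1,4): δ = 23.87°  ✓
  (2,3): δ = 146.24°  ·
  (2,4): δ = 100.55°  ·
  (3,4): δ = 134.31°  ·
antipodal pairs: 5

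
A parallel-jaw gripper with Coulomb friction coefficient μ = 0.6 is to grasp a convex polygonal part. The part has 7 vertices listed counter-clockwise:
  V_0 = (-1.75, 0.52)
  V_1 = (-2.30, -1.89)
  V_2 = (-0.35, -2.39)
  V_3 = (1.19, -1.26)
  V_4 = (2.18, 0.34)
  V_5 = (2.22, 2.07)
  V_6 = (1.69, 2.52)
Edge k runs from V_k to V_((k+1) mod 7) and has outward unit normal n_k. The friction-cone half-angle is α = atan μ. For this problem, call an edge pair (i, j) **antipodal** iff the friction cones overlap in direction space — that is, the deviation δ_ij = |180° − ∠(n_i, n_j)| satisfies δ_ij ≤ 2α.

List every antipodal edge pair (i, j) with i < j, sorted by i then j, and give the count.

count = 8; pairs: (0,2), (0,3), (0,4), (1,5), (1,6), (2,6), (3,6), (4,6)

α = atan 0.6 = 30.96°;  2α = 61.93°
n_0 = (-0.9749, +0.2225)
n_1 = (-0.2484, -0.9687)
n_2 = (+0.5916, -0.8062)
n_3 = (+0.8504, -0.5262)
n_4 = (+0.9997, -0.0231)
n_5 = (+0.6472, +0.7623)
n_6 = (-0.5026, +0.8645)
  (0,1): δ = 91.53°  ·
  (0,2): δ = 40.87°  ✓
  (0,3): δ = 18.89°  ✓
  (0,4): δ = 11.53°  ✓
  (0,5): δ = 62.52°  ·
  (0,6): δ = 133.03°  ·
  (1,2): δ = 129.35°  ·
  (1,3): δ = 107.37°  ·
  (1,4): δ = 76.94°  ·
  (1,5): δ = 25.95°  ✓
  (1,6): δ = 44.55°  ✓
  (2,3): δ = 158.02°  ·
  (2,4): δ = 127.59°  ·
  (2,5): δ = 76.60°  ·
  (2,6): δ = 6.10°  ✓
  (3,4): δ = 149.58°  ·
  (3,5): δ = 98.59°  ·
  (3,6): δ = 28.08°  ✓
  (4,5): δ = 129.01°  ·
  (4,6): δ = 58.50°  ✓
  (5,6): δ = 109.49°  ·
antipodal pairs: 8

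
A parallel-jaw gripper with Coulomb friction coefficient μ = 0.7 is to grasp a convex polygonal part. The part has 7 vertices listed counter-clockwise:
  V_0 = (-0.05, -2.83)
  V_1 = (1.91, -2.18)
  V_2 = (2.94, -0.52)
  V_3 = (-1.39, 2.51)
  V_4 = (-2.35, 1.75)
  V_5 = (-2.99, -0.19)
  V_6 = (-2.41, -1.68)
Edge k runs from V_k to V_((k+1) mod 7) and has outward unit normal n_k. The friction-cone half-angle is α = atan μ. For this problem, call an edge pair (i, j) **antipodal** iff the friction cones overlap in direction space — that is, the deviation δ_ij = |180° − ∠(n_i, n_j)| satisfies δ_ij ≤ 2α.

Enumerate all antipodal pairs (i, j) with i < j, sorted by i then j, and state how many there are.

count = 9; pairs: (0,2), (0,3), (0,4), (1,3), (1,4), (1,5), (2,5), (2,6), (3,6)

α = atan 0.7 = 34.99°;  2α = 69.98°
n_0 = (+0.3148, -0.9492)
n_1 = (+0.8497, -0.5272)
n_2 = (+0.5733, +0.8193)
n_3 = (-0.6207, +0.7840)
n_4 = (-0.9497, +0.3133)
n_5 = (-0.9319, -0.3627)
n_6 = (-0.4380, -0.8990)
  (0,1): δ = 140.17°  ·
  (0,2): δ = 53.33°  ✓
  (0,3): δ = 20.02°  ✓
  (0,4): δ = 53.40°  ✓
  (0,5): δ = 92.92°  ·
  (0,6): δ = 135.67°  ·
  (1,2): δ = 93.16°  ·
  (1,3): δ = 19.81°  ✓
  (1,4): δ = 13.56°  ✓
  (1,5): δ = 53.09°  ✓
  (1,6): δ = 95.84°  ·
  (2,3): δ = 106.65°  ·
  (2,4): δ = 73.27°  ·
  (2,5): δ = 33.75°  ✓
  (2,6): δ = 9.00°  ✓
  (3,4): δ = 146.63°  ·
  (3,5): δ = 107.10°  ·
  (3,6): δ = 64.35°  ✓
  (4,5): δ = 140.47°  ·
  (4,6): δ = 97.72°  ·
  (5,6): δ = 137.25°  ·
antipodal pairs: 9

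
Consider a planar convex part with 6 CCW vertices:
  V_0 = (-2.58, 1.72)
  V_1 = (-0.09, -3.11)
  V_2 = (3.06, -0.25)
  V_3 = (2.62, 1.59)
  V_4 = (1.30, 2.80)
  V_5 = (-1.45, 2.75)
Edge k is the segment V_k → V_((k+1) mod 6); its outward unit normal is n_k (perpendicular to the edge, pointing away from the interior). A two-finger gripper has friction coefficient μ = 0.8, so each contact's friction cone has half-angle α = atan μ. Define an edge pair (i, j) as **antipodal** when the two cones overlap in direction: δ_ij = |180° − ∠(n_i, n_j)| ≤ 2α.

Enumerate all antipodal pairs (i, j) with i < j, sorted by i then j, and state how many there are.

count = 7; pairs: (0,1), (0,2), (0,3), (0,4), (1,4), (1,5), (2,5)

α = atan 0.8 = 38.66°;  2α = 77.32°
n_0 = (-0.8888, -0.4582)
n_1 = (+0.6722, -0.7404)
n_2 = (+0.9726, +0.2326)
n_3 = (+0.6757, +0.7372)
n_4 = (-0.0182, +0.9998)
n_5 = (-0.6736, +0.7391)
  (0,1): δ = 75.03°  ✓
  (0,2): δ = 13.82°  ✓
  (0,3): δ = 20.22°  ✓
  (0,4): δ = 63.77°  ✓
  (0,5): δ = 105.08°  ·
  (1,2): δ = 118.79°  ·
  (1,3): δ = 84.75°  ·
  (1,4): δ = 41.20°  ✓
  (1,5): δ = 0.11°  ✓
  (2,3): δ = 145.96°  ·
  (2,4): δ = 102.41°  ·
  (2,5): δ = 61.10°  ✓
  (3,4): δ = 136.45°  ·
  (3,5): δ = 95.14°  ·
  (4,5): δ = 138.69°  ·
antipodal pairs: 7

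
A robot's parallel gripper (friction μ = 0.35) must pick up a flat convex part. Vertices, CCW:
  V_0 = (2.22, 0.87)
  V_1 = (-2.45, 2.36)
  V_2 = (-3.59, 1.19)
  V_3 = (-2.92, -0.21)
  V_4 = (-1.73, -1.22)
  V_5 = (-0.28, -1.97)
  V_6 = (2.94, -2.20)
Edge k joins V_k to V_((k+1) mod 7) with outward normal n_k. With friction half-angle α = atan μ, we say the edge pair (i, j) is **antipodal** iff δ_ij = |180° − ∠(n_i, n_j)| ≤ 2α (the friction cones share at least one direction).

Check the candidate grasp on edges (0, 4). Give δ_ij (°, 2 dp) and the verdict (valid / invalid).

α = atan 0.35 = 19.29°;  2α = 38.58°
edge 0: e_0 = (-4.67, +1.49);  n_0 = (+0.3040, +0.9527)
edge 4: e_4 = (+1.45, -0.75);  n_4 = (-0.4594, -0.8882)
∠(n_0, n_4) = 170.35°
δ = |180° − 170.35°| = 9.65°
9.65° ≤ 2α = 38.58°  →  valid

δ = 9.65°, valid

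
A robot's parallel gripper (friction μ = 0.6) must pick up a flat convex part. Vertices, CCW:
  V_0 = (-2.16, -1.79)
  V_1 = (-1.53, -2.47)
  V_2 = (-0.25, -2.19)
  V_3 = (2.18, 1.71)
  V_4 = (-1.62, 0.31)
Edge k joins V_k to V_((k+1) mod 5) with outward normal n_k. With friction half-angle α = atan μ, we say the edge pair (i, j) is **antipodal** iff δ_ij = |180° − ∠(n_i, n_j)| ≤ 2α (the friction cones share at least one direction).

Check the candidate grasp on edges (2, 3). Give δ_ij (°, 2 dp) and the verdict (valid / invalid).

δ = 37.85°, valid

α = atan 0.6 = 30.96°;  2α = 61.93°
edge 2: e_2 = (+2.43, +3.90);  n_2 = (+0.8487, -0.5288)
edge 3: e_3 = (-3.80, -1.40);  n_3 = (-0.3457, +0.9383)
∠(n_2, n_3) = 142.15°
δ = |180° − 142.15°| = 37.85°
37.85° ≤ 2α = 61.93°  →  valid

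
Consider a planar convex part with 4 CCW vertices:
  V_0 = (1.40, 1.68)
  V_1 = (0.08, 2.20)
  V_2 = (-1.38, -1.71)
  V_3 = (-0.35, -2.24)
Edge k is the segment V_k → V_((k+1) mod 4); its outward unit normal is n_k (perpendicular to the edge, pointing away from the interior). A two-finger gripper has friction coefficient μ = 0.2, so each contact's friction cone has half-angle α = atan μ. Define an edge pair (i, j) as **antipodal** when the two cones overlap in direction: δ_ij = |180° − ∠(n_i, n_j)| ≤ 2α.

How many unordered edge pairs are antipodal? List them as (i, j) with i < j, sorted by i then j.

α = atan 0.2 = 11.31°;  2α = 22.62°
n_0 = (+0.3665, +0.9304)
n_1 = (-0.9368, +0.3498)
n_2 = (-0.4575, -0.8892)
n_3 = (+0.9131, -0.4077)
  (0,1): δ = 88.97°  ·
  (0,2): δ = 5.73°  ✓
  (0,3): δ = 87.44°  ·
  (1,2): δ = 96.75°  ·
  (1,3): δ = 3.58°  ✓
  (2,3): δ = 86.83°  ·
antipodal pairs: 2

count = 2; pairs: (0,2), (1,3)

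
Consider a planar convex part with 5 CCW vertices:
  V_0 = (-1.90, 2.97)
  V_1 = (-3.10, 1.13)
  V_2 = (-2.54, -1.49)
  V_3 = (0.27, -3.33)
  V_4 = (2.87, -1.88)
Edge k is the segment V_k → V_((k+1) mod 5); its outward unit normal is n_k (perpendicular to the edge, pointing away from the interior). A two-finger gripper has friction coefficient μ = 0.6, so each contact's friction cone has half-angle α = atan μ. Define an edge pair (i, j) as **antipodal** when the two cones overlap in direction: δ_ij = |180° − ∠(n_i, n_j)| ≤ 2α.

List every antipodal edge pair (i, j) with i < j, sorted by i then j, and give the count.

α = atan 0.6 = 30.96°;  2α = 61.93°
n_0 = (-0.8376, +0.5463)
n_1 = (-0.9779, -0.2090)
n_2 = (-0.5478, -0.8366)
n_3 = (+0.4871, -0.8734)
n_4 = (+0.7130, +0.7012)
  (0,1): δ = 134.82°  ·
  (0,2): δ = 90.11°  ·
  (0,3): δ = 27.74°  ✓
  (0,4): δ = 77.63°  ·
  (1,2): δ = 135.28°  ·
  (1,3): δ = 72.92°  ·
  (1,4): δ = 32.46°  ✓
  (2,3): δ = 117.63°  ·
  (2,4): δ = 12.26°  ✓
  (3,4): δ = 74.62°  ·
antipodal pairs: 3

count = 3; pairs: (0,3), (1,4), (2,4)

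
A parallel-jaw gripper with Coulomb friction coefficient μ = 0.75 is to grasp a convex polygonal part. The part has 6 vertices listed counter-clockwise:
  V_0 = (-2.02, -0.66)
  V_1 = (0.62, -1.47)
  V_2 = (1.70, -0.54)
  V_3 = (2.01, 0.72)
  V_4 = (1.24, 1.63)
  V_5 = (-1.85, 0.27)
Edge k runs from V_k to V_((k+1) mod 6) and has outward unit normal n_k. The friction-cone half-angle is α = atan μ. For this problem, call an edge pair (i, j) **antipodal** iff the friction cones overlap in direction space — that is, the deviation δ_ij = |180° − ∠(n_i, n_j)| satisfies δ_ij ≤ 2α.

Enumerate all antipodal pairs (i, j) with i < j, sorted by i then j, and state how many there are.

α = atan 0.75 = 36.87°;  2α = 73.74°
n_0 = (-0.2933, -0.9560)
n_1 = (+0.6525, -0.7578)
n_2 = (+0.9710, -0.2389)
n_3 = (+0.7634, +0.6459)
n_4 = (-0.4028, +0.9153)
n_5 = (-0.9837, +0.1798)
  (0,1): δ = 122.21°  ·
  (0,2): δ = 86.77°  ·
  (0,3): δ = 32.71°  ✓
  (0,4): δ = 40.81°  ✓
  (0,5): δ = 96.70°  ·
  (1,2): δ = 144.55°  ·
  (1,3): δ = 90.50°  ·
  (1,4): δ = 16.98°  ✓
  (1,5): δ = 38.91°  ✓
  (2,3): δ = 125.94°  ·
  (2,4): δ = 52.42°  ✓
  (2,5): δ = 3.46°  ✓
  (3,4): δ = 106.48°  ·
  (3,5): δ = 50.60°  ✓
  (4,5): δ = 124.11°  ·
antipodal pairs: 7

count = 7; pairs: (0,3), (0,4), (1,4), (1,5), (2,4), (2,5), (3,5)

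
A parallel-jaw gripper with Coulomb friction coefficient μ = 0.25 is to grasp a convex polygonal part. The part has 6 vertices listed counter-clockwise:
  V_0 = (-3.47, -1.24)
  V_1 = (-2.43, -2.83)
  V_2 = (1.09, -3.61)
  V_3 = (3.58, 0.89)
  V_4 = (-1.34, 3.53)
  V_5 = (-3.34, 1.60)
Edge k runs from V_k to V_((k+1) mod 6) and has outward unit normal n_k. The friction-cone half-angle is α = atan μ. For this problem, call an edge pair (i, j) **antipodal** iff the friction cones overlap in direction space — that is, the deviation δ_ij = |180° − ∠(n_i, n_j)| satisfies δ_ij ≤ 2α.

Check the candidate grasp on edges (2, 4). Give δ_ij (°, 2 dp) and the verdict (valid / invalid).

α = atan 0.25 = 14.04°;  2α = 28.07°
edge 2: e_2 = (+2.49, +4.50);  n_2 = (+0.8750, -0.4842)
edge 4: e_4 = (-2.00, -1.93);  n_4 = (-0.6944, +0.7196)
∠(n_2, n_4) = 162.94°
δ = |180° − 162.94°| = 17.06°
17.06° ≤ 2α = 28.07°  →  valid

δ = 17.06°, valid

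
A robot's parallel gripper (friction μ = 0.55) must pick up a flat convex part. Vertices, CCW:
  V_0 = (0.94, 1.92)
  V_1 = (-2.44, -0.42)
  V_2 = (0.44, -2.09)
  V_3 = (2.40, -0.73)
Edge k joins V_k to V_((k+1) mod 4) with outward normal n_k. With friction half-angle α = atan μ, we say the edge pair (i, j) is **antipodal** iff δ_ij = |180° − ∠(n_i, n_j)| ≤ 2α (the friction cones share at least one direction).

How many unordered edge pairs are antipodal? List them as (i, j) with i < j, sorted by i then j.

count = 2; pairs: (0,2), (1,3)

α = atan 0.55 = 28.81°;  2α = 57.62°
n_0 = (-0.5692, +0.8222)
n_1 = (-0.5016, -0.8651)
n_2 = (+0.5701, -0.8216)
n_3 = (+0.8759, +0.4826)
  (0,1): δ = 64.80°  ·
  (0,2): δ = 0.06°  ✓
  (0,3): δ = 84.16°  ·
  (1,2): δ = 115.14°  ·
  (1,3): δ = 31.04°  ✓
  (2,3): δ = 95.90°  ·
antipodal pairs: 2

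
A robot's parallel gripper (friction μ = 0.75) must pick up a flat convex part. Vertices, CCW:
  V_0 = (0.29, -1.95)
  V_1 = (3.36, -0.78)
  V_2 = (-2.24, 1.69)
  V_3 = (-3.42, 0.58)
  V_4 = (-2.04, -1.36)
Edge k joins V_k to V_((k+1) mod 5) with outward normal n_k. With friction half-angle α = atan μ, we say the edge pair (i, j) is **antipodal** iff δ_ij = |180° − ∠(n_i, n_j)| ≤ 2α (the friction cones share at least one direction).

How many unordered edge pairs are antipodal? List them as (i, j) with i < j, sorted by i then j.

count = 5; pairs: (0,1), (0,2), (1,3), (1,4), (2,4)

α = atan 0.75 = 36.87°;  2α = 73.74°
n_0 = (+0.3561, -0.9344)
n_1 = (+0.4036, +0.9150)
n_2 = (-0.6852, +0.7284)
n_3 = (-0.8149, -0.5796)
n_4 = (-0.2455, -0.9694)
  (0,1): δ = 44.66°  ✓
  (0,2): δ = 22.39°  ✓
  (0,3): δ = 104.56°  ·
  (0,4): δ = 144.93°  ·
  (1,2): δ = 112.95°  ·
  (1,3): δ = 30.77°  ✓
  (1,4): δ = 9.59°  ✓
  (2,3): δ = 97.82°  ·
  (2,4): δ = 57.46°  ✓
  (3,4): δ = 139.64°  ·
antipodal pairs: 5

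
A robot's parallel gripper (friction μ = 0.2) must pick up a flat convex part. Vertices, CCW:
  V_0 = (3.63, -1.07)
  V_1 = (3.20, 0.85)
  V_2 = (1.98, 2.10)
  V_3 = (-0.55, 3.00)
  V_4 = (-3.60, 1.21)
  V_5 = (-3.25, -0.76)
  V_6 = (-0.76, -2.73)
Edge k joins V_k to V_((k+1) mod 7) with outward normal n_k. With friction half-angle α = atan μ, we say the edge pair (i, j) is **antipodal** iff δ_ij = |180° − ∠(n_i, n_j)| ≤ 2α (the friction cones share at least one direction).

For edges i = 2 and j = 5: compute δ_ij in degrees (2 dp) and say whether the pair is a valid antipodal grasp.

δ = 18.77°, valid

α = atan 0.2 = 11.31°;  2α = 22.62°
edge 2: e_2 = (-2.53, +0.90);  n_2 = (+0.3352, +0.9422)
edge 5: e_5 = (+2.49, -1.97);  n_5 = (-0.6205, -0.7842)
∠(n_2, n_5) = 161.23°
δ = |180° − 161.23°| = 18.77°
18.77° ≤ 2α = 22.62°  →  valid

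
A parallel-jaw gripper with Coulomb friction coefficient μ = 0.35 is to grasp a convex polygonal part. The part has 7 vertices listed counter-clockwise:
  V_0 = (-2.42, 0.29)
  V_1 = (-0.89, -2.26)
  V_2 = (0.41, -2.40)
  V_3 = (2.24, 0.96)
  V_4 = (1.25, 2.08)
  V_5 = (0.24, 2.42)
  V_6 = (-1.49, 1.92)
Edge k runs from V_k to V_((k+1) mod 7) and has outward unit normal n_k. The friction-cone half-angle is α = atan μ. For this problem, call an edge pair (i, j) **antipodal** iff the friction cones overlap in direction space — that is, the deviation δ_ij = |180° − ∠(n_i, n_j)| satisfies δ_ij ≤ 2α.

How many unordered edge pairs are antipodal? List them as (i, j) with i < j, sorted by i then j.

count = 4; pairs: (0,3), (1,4), (1,5), (2,6)

α = atan 0.35 = 19.29°;  2α = 38.58°
n_0 = (-0.8575, -0.5145)
n_1 = (-0.1071, -0.9943)
n_2 = (+0.8782, -0.4783)
n_3 = (+0.7493, +0.6623)
n_4 = (+0.3190, +0.9477)
n_5 = (-0.2777, +0.9607)
n_6 = (-0.8686, +0.4956)
  (0,1): δ = 127.11°  ·
  (0,2): δ = 59.54°  ·
  (0,3): δ = 10.51°  ✓
  (0,4): δ = 40.43°  ·
  (0,5): δ = 75.16°  ·
  (0,6): δ = 119.33°  ·
  (1,2): δ = 112.43°  ·
  (1,3): δ = 42.38°  ·
  (1,4): δ = 12.46°  ✓
  (1,5): δ = 22.27°  ✓
  (1,6): δ = 66.44°  ·
  (2,3): δ = 109.95°  ·
  (2,4): δ = 80.03°  ·
  (2,5): δ = 45.31°  ·
  (2,6): δ = 1.13°  ✓
  (3,4): δ = 150.08°  ·
  (3,5): δ = 115.35°  ·
  (3,6): δ = 71.18°  ·
  (4,5): δ = 145.27°  ·
  (4,6): δ = 101.10°  ·
  (5,6): δ = 135.83°  ·
antipodal pairs: 4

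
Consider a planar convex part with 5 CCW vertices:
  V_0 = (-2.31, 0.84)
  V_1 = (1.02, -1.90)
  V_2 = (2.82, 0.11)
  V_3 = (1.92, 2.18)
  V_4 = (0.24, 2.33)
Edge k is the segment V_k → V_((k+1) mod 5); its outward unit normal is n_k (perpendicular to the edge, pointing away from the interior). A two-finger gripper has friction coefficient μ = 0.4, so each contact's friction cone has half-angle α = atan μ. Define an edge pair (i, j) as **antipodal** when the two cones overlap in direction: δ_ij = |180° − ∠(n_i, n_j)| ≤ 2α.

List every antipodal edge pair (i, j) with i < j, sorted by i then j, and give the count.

count = 3; pairs: (0,2), (0,3), (1,4)

α = atan 0.4 = 21.80°;  2α = 43.60°
n_0 = (-0.6354, -0.7722)
n_1 = (+0.7450, -0.6671)
n_2 = (+0.9171, +0.3987)
n_3 = (+0.0889, +0.9960)
n_4 = (-0.5045, +0.8634)
  (0,1): δ = 92.40°  ·
  (0,2): δ = 27.05°  ✓
  (0,3): δ = 34.35°  ✓
  (0,4): δ = 69.75°  ·
  (1,2): δ = 114.66°  ·
  (1,3): δ = 53.26°  ·
  (1,4): δ = 17.86°  ✓
  (2,3): δ = 118.60°  ·
  (2,4): δ = 83.20°  ·
  (3,4): δ = 144.60°  ·
antipodal pairs: 3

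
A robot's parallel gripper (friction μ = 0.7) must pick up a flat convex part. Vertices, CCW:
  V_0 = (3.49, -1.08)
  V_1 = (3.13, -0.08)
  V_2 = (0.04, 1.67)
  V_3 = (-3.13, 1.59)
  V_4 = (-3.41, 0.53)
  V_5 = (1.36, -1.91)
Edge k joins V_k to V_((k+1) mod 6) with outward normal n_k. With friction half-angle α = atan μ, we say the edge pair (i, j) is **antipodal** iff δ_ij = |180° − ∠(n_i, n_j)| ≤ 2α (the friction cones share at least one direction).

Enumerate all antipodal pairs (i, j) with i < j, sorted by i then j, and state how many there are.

count = 7; pairs: (0,3), (0,4), (1,4), (1,5), (2,4), (2,5), (3,5)

α = atan 0.7 = 34.99°;  2α = 69.98°
n_0 = (+0.9409, +0.3387)
n_1 = (+0.4928, +0.8701)
n_2 = (-0.0252, +0.9997)
n_3 = (-0.9668, +0.2554)
n_4 = (-0.4554, -0.8903)
n_5 = (+0.3631, -0.9318)
  (0,1): δ = 139.32°  ·
  (0,2): δ = 108.35°  ·
  (0,3): δ = 34.60°  ✓
  (0,4): δ = 43.11°  ✓
  (0,5): δ = 91.49°  ·
  (1,2): δ = 149.03°  ·
  (1,3): δ = 75.27°  ·
  (1,4): δ = 2.43°  ✓
  (1,5): δ = 50.81°  ✓
  (2,3): δ = 106.24°  ·
  (2,4): δ = 28.54°  ✓
  (2,5): δ = 19.84°  ✓
  (3,4): δ = 102.29°  ·
  (3,5): δ = 53.91°  ✓
  (4,5): δ = 131.62°  ·
antipodal pairs: 7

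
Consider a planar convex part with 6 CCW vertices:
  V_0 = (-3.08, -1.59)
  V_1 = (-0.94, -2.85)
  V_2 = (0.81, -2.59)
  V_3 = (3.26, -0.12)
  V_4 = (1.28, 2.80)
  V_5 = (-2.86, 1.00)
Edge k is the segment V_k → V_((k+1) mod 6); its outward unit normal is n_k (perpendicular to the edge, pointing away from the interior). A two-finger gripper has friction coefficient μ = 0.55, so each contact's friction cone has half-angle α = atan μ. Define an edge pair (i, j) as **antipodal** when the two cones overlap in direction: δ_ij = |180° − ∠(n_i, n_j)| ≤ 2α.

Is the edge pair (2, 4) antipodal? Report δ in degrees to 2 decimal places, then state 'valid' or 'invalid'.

δ = 21.73°, valid

α = atan 0.55 = 28.81°;  2α = 57.62°
edge 2: e_2 = (+2.45, +2.47);  n_2 = (+0.7100, -0.7042)
edge 4: e_4 = (-4.14, -1.80);  n_4 = (-0.3987, +0.9171)
∠(n_2, n_4) = 158.27°
δ = |180° − 158.27°| = 21.73°
21.73° ≤ 2α = 57.62°  →  valid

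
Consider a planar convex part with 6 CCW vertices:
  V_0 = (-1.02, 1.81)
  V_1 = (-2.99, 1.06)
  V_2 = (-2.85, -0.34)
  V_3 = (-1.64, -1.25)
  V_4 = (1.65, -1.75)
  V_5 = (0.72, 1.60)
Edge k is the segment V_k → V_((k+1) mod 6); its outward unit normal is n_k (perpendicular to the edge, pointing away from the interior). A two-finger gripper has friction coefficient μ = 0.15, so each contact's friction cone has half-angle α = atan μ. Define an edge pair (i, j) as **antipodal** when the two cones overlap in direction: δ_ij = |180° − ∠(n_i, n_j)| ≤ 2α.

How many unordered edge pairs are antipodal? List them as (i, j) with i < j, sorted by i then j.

count = 2; pairs: (1,4), (3,5)

α = atan 0.15 = 8.53°;  2α = 17.06°
n_0 = (-0.3558, +0.9346)
n_1 = (-0.9950, -0.0995)
n_2 = (-0.6011, -0.7992)
n_3 = (-0.1503, -0.9886)
n_4 = (+0.9636, +0.2675)
n_5 = (+0.1198, +0.9928)
  (0,1): δ = 105.13°  ·
  (0,2): δ = 57.79°  ·
  (0,3): δ = 29.48°  ·
  (0,4): δ = 84.67°  ·
  (0,5): δ = 152.28°  ·
  (1,2): δ = 132.66°  ·
  (1,3): δ = 104.35°  ·
  (1,4): δ = 9.80°  ✓
  (1,5): δ = 77.41°  ·
  (2,3): δ = 151.70°  ·
  (2,4): δ = 37.54°  ·
  (2,5): δ = 30.06°  ·
  (3,4): δ = 65.84°  ·
  (3,5): δ = 1.76°  ✓
  (4,5): δ = 112.40°  ·
antipodal pairs: 2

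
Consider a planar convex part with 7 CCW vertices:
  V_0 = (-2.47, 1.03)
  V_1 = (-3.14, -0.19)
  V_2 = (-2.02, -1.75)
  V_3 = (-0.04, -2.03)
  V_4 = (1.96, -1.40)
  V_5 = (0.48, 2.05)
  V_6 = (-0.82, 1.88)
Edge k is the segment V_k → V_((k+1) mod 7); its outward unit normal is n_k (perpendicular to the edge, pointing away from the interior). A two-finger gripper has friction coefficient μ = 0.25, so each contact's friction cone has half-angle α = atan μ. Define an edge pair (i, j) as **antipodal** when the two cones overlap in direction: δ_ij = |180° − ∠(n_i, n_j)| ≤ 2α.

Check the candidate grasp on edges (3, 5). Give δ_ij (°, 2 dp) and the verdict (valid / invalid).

δ = 10.03°, valid

α = atan 0.25 = 14.04°;  2α = 28.07°
edge 3: e_3 = (+2.00, +0.63);  n_3 = (+0.3004, -0.9538)
edge 5: e_5 = (-1.30, -0.17);  n_5 = (-0.1297, +0.9916)
∠(n_3, n_5) = 169.97°
δ = |180° − 169.97°| = 10.03°
10.03° ≤ 2α = 28.07°  →  valid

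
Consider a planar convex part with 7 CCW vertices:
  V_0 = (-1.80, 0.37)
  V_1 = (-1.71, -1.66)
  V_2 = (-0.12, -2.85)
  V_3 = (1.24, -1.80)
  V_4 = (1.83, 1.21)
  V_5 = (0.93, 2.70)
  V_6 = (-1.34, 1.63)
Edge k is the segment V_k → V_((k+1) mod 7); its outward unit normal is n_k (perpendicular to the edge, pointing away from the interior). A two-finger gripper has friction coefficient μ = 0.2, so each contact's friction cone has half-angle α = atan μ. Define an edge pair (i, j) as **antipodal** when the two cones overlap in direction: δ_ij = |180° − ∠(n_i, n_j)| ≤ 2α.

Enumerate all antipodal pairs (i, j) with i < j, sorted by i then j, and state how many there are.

α = atan 0.2 = 11.31°;  2α = 22.62°
n_0 = (-0.9990, -0.0443)
n_1 = (-0.5992, -0.8006)
n_2 = (+0.6111, -0.7915)
n_3 = (+0.9813, -0.1924)
n_4 = (+0.8560, +0.5170)
n_5 = (-0.4264, +0.9045)
n_6 = (-0.9394, +0.3429)
  (0,1): δ = 129.35°  ·
  (0,2): δ = 54.87°  ·
  (0,3): δ = 13.63°  ✓
  (0,4): δ = 28.59°  ·
  (0,5): δ = 112.70°  ·
  (0,6): δ = 157.41°  ·
  (1,2): δ = 105.52°  ·
  (1,3): δ = 64.28°  ·
  (1,4): δ = 22.05°  ✓
  (1,5): δ = 62.05°  ·
  (1,6): δ = 106.76°  ·
  (2,3): δ = 138.76°  ·
  (2,4): δ = 96.54°  ·
  (2,5): δ = 12.43°  ✓
  (2,6): δ = 32.27°  ·
  (3,4): δ = 137.78°  ·
  (3,5): δ = 53.67°  ·
  (3,6): δ = 8.97°  ✓
  (4,5): δ = 95.90°  ·
  (4,6): δ = 51.19°  ·
  (5,6): δ = 135.29°  ·
antipodal pairs: 4

count = 4; pairs: (0,3), (1,4), (2,5), (3,6)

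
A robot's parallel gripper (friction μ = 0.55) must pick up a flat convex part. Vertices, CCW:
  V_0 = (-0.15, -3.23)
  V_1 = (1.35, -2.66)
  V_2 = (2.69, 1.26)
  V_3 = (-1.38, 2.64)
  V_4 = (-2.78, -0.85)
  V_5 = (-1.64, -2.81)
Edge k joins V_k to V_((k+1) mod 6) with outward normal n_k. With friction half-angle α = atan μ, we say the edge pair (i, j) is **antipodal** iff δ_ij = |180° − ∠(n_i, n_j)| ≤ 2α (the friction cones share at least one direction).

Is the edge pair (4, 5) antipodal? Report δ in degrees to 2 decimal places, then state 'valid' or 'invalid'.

δ = 135.93°, invalid

α = atan 0.55 = 28.81°;  2α = 57.62°
edge 4: e_4 = (+1.14, -1.96);  n_4 = (-0.8644, -0.5028)
edge 5: e_5 = (+1.49, -0.42);  n_5 = (-0.2713, -0.9625)
∠(n_4, n_5) = 44.07°
δ = |180° − 44.07°| = 135.93°
135.93° > 2α = 57.62°  →  invalid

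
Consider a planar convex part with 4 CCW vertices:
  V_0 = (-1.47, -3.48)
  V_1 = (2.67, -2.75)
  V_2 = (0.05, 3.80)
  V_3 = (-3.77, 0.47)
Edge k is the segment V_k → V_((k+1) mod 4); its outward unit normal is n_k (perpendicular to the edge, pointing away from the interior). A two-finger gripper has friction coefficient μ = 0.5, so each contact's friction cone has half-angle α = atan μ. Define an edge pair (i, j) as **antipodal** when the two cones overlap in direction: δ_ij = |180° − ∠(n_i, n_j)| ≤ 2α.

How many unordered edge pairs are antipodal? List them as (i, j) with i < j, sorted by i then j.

α = atan 0.5 = 26.57°;  2α = 53.13°
n_0 = (+0.1736, -0.9848)
n_1 = (+0.9285, +0.3714)
n_2 = (-0.6571, +0.7538)
n_3 = (-0.8642, -0.5032)
  (0,1): δ = 78.20°  ·
  (0,2): δ = 31.08°  ✓
  (0,3): δ = 110.21°  ·
  (1,2): δ = 70.72°  ·
  (1,3): δ = 8.41°  ✓
  (2,3): δ = 100.87°  ·
antipodal pairs: 2

count = 2; pairs: (0,2), (1,3)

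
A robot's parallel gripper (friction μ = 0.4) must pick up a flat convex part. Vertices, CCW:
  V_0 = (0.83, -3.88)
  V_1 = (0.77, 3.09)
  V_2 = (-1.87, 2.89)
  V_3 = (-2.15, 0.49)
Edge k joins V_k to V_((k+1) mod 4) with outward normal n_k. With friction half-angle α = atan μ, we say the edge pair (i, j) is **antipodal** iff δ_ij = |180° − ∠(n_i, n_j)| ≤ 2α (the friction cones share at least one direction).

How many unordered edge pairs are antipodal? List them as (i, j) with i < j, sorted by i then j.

count = 2; pairs: (0,2), (0,3)

α = atan 0.4 = 21.80°;  2α = 43.60°
n_0 = (+1.0000, +0.0086)
n_1 = (-0.0755, +0.9971)
n_2 = (-0.9933, +0.1159)
n_3 = (-0.8262, -0.5634)
  (0,1): δ = 86.16°  ·
  (0,2): δ = 7.15°  ✓
  (0,3): δ = 33.80°  ✓
  (1,2): δ = 100.99°  ·
  (1,3): δ = 60.04°  ·
  (2,3): δ = 139.05°  ·
antipodal pairs: 2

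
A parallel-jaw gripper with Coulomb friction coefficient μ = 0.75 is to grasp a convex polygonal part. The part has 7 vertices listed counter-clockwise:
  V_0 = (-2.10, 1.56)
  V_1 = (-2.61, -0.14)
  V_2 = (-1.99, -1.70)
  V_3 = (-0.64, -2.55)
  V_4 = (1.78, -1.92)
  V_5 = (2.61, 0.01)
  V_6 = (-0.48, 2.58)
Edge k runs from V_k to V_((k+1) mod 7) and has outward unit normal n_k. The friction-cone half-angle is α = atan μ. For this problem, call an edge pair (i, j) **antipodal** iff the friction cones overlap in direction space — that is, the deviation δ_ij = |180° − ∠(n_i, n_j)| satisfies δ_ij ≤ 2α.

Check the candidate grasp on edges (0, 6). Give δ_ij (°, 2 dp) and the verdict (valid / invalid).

δ = 138.89°, invalid

α = atan 0.75 = 36.87°;  2α = 73.74°
edge 0: e_0 = (-0.51, -1.70);  n_0 = (-0.9578, +0.2873)
edge 6: e_6 = (-1.62, -1.02);  n_6 = (-0.5328, +0.8462)
∠(n_0, n_6) = 41.11°
δ = |180° − 41.11°| = 138.89°
138.89° > 2α = 73.74°  →  invalid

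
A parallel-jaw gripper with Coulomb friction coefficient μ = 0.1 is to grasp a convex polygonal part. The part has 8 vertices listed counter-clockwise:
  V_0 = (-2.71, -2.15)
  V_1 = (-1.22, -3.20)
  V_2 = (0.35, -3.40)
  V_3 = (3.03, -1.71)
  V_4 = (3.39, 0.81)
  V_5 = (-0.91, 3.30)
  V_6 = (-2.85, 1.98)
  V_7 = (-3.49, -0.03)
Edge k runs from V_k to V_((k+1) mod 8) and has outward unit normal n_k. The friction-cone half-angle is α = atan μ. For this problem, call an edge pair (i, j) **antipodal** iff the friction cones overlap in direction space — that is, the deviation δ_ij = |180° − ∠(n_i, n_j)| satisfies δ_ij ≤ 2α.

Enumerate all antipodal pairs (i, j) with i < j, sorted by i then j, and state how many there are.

α = atan 0.1 = 5.71°;  2α = 11.42°
n_0 = (-0.5760, -0.8174)
n_1 = (-0.1264, -0.9920)
n_2 = (+0.5334, -0.8459)
n_3 = (+0.9899, -0.1414)
n_4 = (+0.5011, +0.8654)
n_5 = (-0.5625, +0.8268)
n_6 = (-0.9529, +0.3034)
n_7 = (-0.9385, -0.3453)
  (0,1): δ = 152.09°  ·
  (0,2): δ = 112.59°  ·
  (0,3): δ = 62.96°  ·
  (0,4): δ = 5.10°  ✓
  (0,5): δ = 69.40°  ·
  (0,6): δ = 107.51°  ·
  (0,7): δ = 145.37°  ·
  (1,2): δ = 140.50°  ·
  (1,3): δ = 90.87°  ·
  (1,4): δ = 22.81°  ·
  (1,5): δ = 41.49°  ·
  (1,6): δ = 79.60°  ·
  (1,7): δ = 117.46°  ·
  (2,3): δ = 130.37°  ·
  (2,4): δ = 62.31°  ·
  (2,5): δ = 2.00°  ✓
  (2,6): δ = 40.10°  ·
  (2,7): δ = 77.96°  ·
  (3,4): δ = 111.94°  ·
  (3,5): δ = 47.64°  ·
  (3,6): δ = 9.53°  ✓
  (3,7): δ = 28.33°  ·
  (4,5): δ = 115.69°  ·
  (4,6): δ = 77.59°  ·
  (4,7): δ = 39.73°  ·
  (5,6): δ = 141.89°  ·
  (5,7): δ = 104.03°  ·
  (6,7): δ = 142.14°  ·
antipodal pairs: 3

count = 3; pairs: (0,4), (2,5), (3,6)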